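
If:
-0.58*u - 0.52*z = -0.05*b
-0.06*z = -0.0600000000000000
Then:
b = 11.6*u + 10.4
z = 1.00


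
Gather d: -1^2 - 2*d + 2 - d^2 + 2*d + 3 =4 - d^2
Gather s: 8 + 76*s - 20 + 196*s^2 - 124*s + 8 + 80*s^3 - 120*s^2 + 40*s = 80*s^3 + 76*s^2 - 8*s - 4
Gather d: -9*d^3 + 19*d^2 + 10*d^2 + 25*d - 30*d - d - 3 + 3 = -9*d^3 + 29*d^2 - 6*d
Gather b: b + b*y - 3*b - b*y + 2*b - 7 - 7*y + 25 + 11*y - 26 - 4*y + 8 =0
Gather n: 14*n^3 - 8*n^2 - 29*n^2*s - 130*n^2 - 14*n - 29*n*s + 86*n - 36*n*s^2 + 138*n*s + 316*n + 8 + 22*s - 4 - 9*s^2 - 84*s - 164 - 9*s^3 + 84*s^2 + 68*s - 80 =14*n^3 + n^2*(-29*s - 138) + n*(-36*s^2 + 109*s + 388) - 9*s^3 + 75*s^2 + 6*s - 240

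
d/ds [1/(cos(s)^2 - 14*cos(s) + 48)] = 2*(cos(s) - 7)*sin(s)/(cos(s)^2 - 14*cos(s) + 48)^2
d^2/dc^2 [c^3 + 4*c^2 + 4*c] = 6*c + 8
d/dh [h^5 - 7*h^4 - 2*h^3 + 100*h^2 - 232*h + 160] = 5*h^4 - 28*h^3 - 6*h^2 + 200*h - 232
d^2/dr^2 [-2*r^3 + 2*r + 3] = -12*r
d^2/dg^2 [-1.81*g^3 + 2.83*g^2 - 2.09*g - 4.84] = 5.66 - 10.86*g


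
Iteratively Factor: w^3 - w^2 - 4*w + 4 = (w - 1)*(w^2 - 4) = (w - 2)*(w - 1)*(w + 2)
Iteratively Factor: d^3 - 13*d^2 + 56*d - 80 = (d - 4)*(d^2 - 9*d + 20) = (d - 5)*(d - 4)*(d - 4)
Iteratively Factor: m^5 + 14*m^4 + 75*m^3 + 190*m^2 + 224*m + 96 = (m + 1)*(m^4 + 13*m^3 + 62*m^2 + 128*m + 96) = (m + 1)*(m + 2)*(m^3 + 11*m^2 + 40*m + 48) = (m + 1)*(m + 2)*(m + 3)*(m^2 + 8*m + 16) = (m + 1)*(m + 2)*(m + 3)*(m + 4)*(m + 4)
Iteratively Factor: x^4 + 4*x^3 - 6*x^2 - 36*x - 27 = (x + 1)*(x^3 + 3*x^2 - 9*x - 27) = (x + 1)*(x + 3)*(x^2 - 9) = (x - 3)*(x + 1)*(x + 3)*(x + 3)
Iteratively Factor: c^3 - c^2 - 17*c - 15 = (c + 1)*(c^2 - 2*c - 15) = (c + 1)*(c + 3)*(c - 5)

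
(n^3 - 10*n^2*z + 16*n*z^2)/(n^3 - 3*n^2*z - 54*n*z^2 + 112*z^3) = n/(n + 7*z)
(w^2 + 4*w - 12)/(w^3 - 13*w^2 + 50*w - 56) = (w + 6)/(w^2 - 11*w + 28)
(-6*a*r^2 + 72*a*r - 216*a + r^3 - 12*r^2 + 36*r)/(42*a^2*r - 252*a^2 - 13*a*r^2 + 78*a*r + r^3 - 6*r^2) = (r - 6)/(-7*a + r)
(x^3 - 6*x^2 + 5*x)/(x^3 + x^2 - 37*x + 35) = x/(x + 7)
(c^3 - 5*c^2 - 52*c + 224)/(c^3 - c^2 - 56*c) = (c - 4)/c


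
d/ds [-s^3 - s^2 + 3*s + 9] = -3*s^2 - 2*s + 3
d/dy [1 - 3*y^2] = -6*y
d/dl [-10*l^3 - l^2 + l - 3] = -30*l^2 - 2*l + 1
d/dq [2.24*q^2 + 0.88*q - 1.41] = 4.48*q + 0.88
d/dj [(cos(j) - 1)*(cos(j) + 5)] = -2*(cos(j) + 2)*sin(j)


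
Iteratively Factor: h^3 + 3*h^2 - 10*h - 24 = (h + 2)*(h^2 + h - 12) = (h - 3)*(h + 2)*(h + 4)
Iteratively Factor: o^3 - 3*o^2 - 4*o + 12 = (o + 2)*(o^2 - 5*o + 6) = (o - 3)*(o + 2)*(o - 2)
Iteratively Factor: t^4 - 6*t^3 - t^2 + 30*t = (t - 3)*(t^3 - 3*t^2 - 10*t) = (t - 5)*(t - 3)*(t^2 + 2*t) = (t - 5)*(t - 3)*(t + 2)*(t)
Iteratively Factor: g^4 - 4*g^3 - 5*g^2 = (g)*(g^3 - 4*g^2 - 5*g) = g^2*(g^2 - 4*g - 5) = g^2*(g - 5)*(g + 1)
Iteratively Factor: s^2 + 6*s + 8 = (s + 2)*(s + 4)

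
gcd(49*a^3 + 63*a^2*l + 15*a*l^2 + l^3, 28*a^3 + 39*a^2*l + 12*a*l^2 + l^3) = 7*a^2 + 8*a*l + l^2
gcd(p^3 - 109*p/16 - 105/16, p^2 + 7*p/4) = p + 7/4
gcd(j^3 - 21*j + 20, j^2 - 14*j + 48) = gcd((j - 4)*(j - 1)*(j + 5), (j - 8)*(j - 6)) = 1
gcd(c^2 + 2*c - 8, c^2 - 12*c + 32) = 1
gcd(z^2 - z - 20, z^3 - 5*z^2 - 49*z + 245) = z - 5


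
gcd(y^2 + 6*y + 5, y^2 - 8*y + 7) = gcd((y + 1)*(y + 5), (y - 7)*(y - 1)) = 1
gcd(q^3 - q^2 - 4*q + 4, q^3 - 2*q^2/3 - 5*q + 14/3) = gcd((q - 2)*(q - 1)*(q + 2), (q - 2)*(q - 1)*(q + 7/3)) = q^2 - 3*q + 2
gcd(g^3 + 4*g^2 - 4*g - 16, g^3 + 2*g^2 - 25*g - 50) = g + 2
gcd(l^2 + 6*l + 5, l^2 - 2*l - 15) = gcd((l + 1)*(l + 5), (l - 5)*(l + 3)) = 1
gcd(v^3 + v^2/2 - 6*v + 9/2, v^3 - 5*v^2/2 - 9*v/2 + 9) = v - 3/2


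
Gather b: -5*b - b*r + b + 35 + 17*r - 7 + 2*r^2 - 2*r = b*(-r - 4) + 2*r^2 + 15*r + 28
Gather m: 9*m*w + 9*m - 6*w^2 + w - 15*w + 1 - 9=m*(9*w + 9) - 6*w^2 - 14*w - 8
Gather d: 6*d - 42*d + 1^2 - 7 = -36*d - 6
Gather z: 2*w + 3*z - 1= 2*w + 3*z - 1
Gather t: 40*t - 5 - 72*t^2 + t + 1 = -72*t^2 + 41*t - 4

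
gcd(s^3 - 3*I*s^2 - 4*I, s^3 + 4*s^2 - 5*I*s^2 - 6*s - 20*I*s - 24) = s - 2*I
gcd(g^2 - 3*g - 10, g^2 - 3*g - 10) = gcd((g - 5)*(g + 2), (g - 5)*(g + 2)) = g^2 - 3*g - 10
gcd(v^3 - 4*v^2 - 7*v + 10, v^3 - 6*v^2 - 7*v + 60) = v - 5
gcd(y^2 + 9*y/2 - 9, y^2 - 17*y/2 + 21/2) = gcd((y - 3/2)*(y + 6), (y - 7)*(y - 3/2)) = y - 3/2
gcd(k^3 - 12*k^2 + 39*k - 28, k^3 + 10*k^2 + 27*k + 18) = 1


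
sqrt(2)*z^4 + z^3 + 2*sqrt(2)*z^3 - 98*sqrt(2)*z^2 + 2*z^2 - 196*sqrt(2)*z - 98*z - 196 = (z + 2)*(z - 7*sqrt(2))*(z + 7*sqrt(2))*(sqrt(2)*z + 1)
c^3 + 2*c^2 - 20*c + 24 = (c - 2)^2*(c + 6)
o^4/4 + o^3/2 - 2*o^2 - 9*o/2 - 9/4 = (o/2 + 1/2)^2*(o - 3)*(o + 3)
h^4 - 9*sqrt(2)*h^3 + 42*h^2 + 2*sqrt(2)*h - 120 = (h - 5*sqrt(2))*(h - 3*sqrt(2))*(h - 2*sqrt(2))*(h + sqrt(2))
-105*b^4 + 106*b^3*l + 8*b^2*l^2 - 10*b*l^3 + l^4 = (-7*b + l)*(-5*b + l)*(-b + l)*(3*b + l)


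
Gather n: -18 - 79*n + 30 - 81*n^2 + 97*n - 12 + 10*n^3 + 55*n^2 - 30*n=10*n^3 - 26*n^2 - 12*n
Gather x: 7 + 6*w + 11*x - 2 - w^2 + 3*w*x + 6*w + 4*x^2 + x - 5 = -w^2 + 12*w + 4*x^2 + x*(3*w + 12)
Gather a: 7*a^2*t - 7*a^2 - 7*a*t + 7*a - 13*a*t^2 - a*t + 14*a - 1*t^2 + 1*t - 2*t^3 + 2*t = a^2*(7*t - 7) + a*(-13*t^2 - 8*t + 21) - 2*t^3 - t^2 + 3*t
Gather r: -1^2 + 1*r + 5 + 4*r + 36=5*r + 40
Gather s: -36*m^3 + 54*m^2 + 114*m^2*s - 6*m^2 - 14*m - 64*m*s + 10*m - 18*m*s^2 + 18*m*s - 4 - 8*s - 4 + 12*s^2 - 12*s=-36*m^3 + 48*m^2 - 4*m + s^2*(12 - 18*m) + s*(114*m^2 - 46*m - 20) - 8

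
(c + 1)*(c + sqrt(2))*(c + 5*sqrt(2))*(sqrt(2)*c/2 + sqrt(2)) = sqrt(2)*c^4/2 + 3*sqrt(2)*c^3/2 + 6*c^3 + 6*sqrt(2)*c^2 + 18*c^2 + 12*c + 15*sqrt(2)*c + 10*sqrt(2)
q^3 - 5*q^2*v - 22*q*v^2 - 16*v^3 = (q - 8*v)*(q + v)*(q + 2*v)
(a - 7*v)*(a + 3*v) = a^2 - 4*a*v - 21*v^2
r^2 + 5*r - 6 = (r - 1)*(r + 6)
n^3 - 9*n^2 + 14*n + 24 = (n - 6)*(n - 4)*(n + 1)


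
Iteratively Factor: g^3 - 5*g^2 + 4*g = (g - 1)*(g^2 - 4*g) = (g - 4)*(g - 1)*(g)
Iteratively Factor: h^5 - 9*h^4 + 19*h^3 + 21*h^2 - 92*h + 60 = (h - 5)*(h^4 - 4*h^3 - h^2 + 16*h - 12) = (h - 5)*(h - 3)*(h^3 - h^2 - 4*h + 4) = (h - 5)*(h - 3)*(h - 2)*(h^2 + h - 2) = (h - 5)*(h - 3)*(h - 2)*(h - 1)*(h + 2)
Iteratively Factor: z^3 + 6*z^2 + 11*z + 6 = (z + 1)*(z^2 + 5*z + 6) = (z + 1)*(z + 2)*(z + 3)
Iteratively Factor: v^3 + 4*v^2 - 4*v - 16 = (v + 2)*(v^2 + 2*v - 8) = (v + 2)*(v + 4)*(v - 2)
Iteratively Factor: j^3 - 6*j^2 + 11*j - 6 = (j - 3)*(j^2 - 3*j + 2) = (j - 3)*(j - 2)*(j - 1)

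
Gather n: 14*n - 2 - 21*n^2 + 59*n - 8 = -21*n^2 + 73*n - 10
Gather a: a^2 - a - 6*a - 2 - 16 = a^2 - 7*a - 18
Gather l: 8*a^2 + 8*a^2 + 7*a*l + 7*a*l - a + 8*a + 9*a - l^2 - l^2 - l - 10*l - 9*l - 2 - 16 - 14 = 16*a^2 + 16*a - 2*l^2 + l*(14*a - 20) - 32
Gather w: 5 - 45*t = 5 - 45*t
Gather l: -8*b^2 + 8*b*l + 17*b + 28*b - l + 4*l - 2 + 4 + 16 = -8*b^2 + 45*b + l*(8*b + 3) + 18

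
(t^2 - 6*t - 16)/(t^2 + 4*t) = (t^2 - 6*t - 16)/(t*(t + 4))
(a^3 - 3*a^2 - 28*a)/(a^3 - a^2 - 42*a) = (a + 4)/(a + 6)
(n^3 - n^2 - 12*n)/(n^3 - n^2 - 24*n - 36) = n*(n - 4)/(n^2 - 4*n - 12)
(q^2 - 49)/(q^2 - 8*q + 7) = (q + 7)/(q - 1)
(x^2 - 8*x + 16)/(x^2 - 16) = (x - 4)/(x + 4)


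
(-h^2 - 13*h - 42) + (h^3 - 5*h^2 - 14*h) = h^3 - 6*h^2 - 27*h - 42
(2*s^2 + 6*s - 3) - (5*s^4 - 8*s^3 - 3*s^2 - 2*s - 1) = -5*s^4 + 8*s^3 + 5*s^2 + 8*s - 2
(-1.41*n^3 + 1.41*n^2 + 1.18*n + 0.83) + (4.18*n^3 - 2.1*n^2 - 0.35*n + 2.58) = 2.77*n^3 - 0.69*n^2 + 0.83*n + 3.41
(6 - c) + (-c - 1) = 5 - 2*c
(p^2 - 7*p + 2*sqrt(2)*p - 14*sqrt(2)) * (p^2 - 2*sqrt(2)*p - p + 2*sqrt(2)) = p^4 - 8*p^3 - p^2 + 64*p - 56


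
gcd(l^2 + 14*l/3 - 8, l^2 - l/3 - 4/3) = l - 4/3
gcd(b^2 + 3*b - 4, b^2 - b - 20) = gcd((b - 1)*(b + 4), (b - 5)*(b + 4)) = b + 4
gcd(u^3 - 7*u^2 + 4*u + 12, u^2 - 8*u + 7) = 1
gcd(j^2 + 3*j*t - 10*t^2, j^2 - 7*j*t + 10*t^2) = -j + 2*t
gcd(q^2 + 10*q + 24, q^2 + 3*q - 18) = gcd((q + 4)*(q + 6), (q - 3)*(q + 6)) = q + 6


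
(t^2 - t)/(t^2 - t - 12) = t*(1 - t)/(-t^2 + t + 12)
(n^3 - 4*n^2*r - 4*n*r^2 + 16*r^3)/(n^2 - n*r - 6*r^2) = (-n^2 + 6*n*r - 8*r^2)/(-n + 3*r)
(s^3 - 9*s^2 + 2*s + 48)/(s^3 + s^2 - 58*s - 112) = (s - 3)/(s + 7)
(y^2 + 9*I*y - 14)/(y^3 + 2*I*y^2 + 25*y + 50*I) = (y + 7*I)/(y^2 + 25)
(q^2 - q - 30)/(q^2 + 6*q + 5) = (q - 6)/(q + 1)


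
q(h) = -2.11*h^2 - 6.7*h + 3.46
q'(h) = -4.22*h - 6.7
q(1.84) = -16.01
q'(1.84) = -14.46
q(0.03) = 3.26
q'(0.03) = -6.83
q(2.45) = -25.62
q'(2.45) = -17.04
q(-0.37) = 5.65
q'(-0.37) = -5.14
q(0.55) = -0.86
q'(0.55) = -9.02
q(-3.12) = 3.82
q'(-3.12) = 6.47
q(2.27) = -22.62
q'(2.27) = -16.28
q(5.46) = -96.02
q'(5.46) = -29.74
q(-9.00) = -107.15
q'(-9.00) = 31.28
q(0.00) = 3.46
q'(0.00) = -6.70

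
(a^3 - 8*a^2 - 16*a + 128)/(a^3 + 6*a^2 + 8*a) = (a^2 - 12*a + 32)/(a*(a + 2))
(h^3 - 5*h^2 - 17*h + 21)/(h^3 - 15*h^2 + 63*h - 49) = (h + 3)/(h - 7)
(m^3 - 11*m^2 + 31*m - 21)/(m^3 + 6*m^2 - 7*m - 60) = (m^2 - 8*m + 7)/(m^2 + 9*m + 20)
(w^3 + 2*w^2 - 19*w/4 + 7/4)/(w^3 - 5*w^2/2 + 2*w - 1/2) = (w + 7/2)/(w - 1)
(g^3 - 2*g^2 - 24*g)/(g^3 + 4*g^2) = (g - 6)/g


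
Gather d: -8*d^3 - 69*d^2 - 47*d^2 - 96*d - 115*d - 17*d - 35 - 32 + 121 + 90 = -8*d^3 - 116*d^2 - 228*d + 144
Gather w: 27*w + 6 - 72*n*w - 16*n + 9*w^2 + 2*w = -16*n + 9*w^2 + w*(29 - 72*n) + 6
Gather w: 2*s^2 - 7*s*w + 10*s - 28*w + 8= 2*s^2 + 10*s + w*(-7*s - 28) + 8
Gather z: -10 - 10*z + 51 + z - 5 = 36 - 9*z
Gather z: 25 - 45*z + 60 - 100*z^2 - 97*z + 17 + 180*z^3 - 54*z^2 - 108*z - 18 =180*z^3 - 154*z^2 - 250*z + 84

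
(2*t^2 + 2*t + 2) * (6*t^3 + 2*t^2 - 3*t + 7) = 12*t^5 + 16*t^4 + 10*t^3 + 12*t^2 + 8*t + 14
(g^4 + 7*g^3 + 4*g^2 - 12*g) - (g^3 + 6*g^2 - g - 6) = g^4 + 6*g^3 - 2*g^2 - 11*g + 6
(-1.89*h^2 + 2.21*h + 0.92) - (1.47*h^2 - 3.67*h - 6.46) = -3.36*h^2 + 5.88*h + 7.38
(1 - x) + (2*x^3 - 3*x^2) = 2*x^3 - 3*x^2 - x + 1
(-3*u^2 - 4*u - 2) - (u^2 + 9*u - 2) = -4*u^2 - 13*u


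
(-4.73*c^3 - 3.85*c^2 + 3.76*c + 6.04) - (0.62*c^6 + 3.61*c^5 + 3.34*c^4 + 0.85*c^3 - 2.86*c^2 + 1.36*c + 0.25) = -0.62*c^6 - 3.61*c^5 - 3.34*c^4 - 5.58*c^3 - 0.99*c^2 + 2.4*c + 5.79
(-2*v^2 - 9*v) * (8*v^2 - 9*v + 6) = -16*v^4 - 54*v^3 + 69*v^2 - 54*v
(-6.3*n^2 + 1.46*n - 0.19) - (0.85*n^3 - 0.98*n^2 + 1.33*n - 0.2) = -0.85*n^3 - 5.32*n^2 + 0.13*n + 0.01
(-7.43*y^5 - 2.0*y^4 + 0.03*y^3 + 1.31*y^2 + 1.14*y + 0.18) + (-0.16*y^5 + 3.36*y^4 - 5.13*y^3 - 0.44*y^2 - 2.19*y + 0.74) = -7.59*y^5 + 1.36*y^4 - 5.1*y^3 + 0.87*y^2 - 1.05*y + 0.92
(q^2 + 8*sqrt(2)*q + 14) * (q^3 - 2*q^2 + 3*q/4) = q^5 - 2*q^4 + 8*sqrt(2)*q^4 - 16*sqrt(2)*q^3 + 59*q^3/4 - 28*q^2 + 6*sqrt(2)*q^2 + 21*q/2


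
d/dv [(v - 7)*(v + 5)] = 2*v - 2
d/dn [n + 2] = 1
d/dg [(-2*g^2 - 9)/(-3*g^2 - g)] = (2*g^2 - 54*g - 9)/(g^2*(9*g^2 + 6*g + 1))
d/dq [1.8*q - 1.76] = 1.80000000000000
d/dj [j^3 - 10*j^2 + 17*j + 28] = 3*j^2 - 20*j + 17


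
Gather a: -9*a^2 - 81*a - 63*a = -9*a^2 - 144*a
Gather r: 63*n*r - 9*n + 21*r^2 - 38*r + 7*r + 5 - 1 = -9*n + 21*r^2 + r*(63*n - 31) + 4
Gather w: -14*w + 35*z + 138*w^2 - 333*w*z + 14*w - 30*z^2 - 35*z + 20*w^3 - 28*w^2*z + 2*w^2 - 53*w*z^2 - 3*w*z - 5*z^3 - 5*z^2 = 20*w^3 + w^2*(140 - 28*z) + w*(-53*z^2 - 336*z) - 5*z^3 - 35*z^2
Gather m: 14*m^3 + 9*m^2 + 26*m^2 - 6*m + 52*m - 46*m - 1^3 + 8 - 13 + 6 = 14*m^3 + 35*m^2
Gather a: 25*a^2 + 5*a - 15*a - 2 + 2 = 25*a^2 - 10*a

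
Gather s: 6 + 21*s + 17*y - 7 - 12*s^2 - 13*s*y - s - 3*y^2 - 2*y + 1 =-12*s^2 + s*(20 - 13*y) - 3*y^2 + 15*y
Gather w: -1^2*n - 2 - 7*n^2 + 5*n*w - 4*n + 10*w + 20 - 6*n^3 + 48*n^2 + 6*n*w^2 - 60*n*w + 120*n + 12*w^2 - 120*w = -6*n^3 + 41*n^2 + 115*n + w^2*(6*n + 12) + w*(-55*n - 110) + 18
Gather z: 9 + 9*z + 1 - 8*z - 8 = z + 2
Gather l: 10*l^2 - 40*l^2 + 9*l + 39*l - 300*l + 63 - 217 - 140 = -30*l^2 - 252*l - 294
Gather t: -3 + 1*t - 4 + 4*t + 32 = 5*t + 25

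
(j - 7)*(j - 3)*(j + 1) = j^3 - 9*j^2 + 11*j + 21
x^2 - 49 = (x - 7)*(x + 7)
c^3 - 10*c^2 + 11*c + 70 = (c - 7)*(c - 5)*(c + 2)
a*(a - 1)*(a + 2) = a^3 + a^2 - 2*a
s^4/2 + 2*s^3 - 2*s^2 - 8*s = s*(s/2 + 1)*(s - 2)*(s + 4)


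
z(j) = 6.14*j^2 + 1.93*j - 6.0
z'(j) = 12.28*j + 1.93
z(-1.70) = 8.46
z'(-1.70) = -18.95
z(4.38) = 120.25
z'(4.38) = 55.72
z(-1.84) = 11.24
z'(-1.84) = -20.67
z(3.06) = 57.40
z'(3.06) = 39.51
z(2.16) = 26.82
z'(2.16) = 28.45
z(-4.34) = 101.27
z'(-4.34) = -51.37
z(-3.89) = 79.40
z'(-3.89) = -45.84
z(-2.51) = 27.84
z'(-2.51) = -28.89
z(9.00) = 508.71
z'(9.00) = 112.45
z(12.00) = 901.32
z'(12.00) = 149.29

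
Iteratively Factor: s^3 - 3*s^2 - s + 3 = (s + 1)*(s^2 - 4*s + 3) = (s - 1)*(s + 1)*(s - 3)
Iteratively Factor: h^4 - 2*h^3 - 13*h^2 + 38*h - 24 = (h + 4)*(h^3 - 6*h^2 + 11*h - 6) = (h - 1)*(h + 4)*(h^2 - 5*h + 6) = (h - 2)*(h - 1)*(h + 4)*(h - 3)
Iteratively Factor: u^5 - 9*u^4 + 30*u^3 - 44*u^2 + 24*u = (u - 2)*(u^4 - 7*u^3 + 16*u^2 - 12*u) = (u - 3)*(u - 2)*(u^3 - 4*u^2 + 4*u) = (u - 3)*(u - 2)^2*(u^2 - 2*u) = u*(u - 3)*(u - 2)^2*(u - 2)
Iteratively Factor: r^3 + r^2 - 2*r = (r)*(r^2 + r - 2) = r*(r - 1)*(r + 2)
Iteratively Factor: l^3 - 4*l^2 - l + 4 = (l - 4)*(l^2 - 1) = (l - 4)*(l - 1)*(l + 1)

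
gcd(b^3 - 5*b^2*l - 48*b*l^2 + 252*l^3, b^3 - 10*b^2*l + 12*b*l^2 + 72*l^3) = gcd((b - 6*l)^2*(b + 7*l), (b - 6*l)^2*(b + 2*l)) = b^2 - 12*b*l + 36*l^2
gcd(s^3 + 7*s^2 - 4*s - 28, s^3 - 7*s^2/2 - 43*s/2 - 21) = s + 2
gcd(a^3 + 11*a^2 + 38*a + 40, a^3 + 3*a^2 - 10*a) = a + 5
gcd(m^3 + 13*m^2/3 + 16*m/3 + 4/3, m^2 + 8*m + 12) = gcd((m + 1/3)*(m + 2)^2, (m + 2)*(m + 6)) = m + 2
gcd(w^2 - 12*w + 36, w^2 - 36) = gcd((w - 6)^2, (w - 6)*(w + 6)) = w - 6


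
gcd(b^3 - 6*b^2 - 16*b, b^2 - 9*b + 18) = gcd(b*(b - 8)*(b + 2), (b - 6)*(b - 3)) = 1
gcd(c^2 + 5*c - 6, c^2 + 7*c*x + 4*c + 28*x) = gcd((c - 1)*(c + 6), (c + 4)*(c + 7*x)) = 1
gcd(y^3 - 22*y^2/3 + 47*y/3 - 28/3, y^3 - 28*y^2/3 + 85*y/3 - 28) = y^2 - 19*y/3 + 28/3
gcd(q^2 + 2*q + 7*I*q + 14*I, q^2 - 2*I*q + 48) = 1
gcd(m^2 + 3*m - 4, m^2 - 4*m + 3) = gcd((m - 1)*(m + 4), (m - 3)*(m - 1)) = m - 1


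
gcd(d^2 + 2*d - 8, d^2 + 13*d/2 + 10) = d + 4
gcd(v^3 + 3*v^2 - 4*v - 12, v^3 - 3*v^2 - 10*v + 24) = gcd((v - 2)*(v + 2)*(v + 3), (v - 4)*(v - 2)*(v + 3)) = v^2 + v - 6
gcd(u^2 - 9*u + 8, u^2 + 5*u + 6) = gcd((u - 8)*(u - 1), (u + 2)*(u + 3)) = 1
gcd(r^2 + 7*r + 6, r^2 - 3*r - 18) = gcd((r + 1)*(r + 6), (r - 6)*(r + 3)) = 1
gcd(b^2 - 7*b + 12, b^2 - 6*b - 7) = 1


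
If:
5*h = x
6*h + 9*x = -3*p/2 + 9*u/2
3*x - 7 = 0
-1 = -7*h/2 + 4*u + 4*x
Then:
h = 7/15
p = -2687/120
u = -87/40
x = 7/3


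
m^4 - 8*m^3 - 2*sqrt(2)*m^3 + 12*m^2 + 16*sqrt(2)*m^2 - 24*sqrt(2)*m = m*(m - 6)*(m - 2)*(m - 2*sqrt(2))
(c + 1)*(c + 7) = c^2 + 8*c + 7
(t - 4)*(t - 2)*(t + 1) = t^3 - 5*t^2 + 2*t + 8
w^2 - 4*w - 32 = (w - 8)*(w + 4)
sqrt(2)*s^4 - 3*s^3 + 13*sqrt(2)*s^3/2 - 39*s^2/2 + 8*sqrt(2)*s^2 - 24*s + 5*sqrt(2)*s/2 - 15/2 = (s + 1/2)*(s + 5)*(s - 3*sqrt(2)/2)*(sqrt(2)*s + sqrt(2))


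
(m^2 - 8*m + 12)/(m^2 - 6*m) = (m - 2)/m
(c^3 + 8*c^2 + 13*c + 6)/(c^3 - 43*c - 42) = (c + 1)/(c - 7)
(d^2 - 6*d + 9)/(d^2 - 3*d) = (d - 3)/d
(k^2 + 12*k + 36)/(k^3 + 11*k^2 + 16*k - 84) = (k + 6)/(k^2 + 5*k - 14)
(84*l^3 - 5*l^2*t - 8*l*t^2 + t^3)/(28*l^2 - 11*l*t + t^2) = 3*l + t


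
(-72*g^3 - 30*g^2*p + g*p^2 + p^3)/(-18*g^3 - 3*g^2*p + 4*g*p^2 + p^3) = (-24*g^2 - 2*g*p + p^2)/(-6*g^2 + g*p + p^2)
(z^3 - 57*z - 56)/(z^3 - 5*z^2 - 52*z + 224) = (z + 1)/(z - 4)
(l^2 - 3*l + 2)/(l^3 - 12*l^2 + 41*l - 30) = (l - 2)/(l^2 - 11*l + 30)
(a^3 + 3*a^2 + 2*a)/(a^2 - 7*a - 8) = a*(a + 2)/(a - 8)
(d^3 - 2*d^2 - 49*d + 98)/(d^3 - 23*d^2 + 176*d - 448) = (d^2 + 5*d - 14)/(d^2 - 16*d + 64)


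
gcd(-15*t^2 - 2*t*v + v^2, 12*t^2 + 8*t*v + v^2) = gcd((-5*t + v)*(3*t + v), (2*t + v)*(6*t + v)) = 1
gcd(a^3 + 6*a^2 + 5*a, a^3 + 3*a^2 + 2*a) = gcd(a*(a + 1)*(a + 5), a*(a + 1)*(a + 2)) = a^2 + a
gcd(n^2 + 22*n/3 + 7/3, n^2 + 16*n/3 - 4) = 1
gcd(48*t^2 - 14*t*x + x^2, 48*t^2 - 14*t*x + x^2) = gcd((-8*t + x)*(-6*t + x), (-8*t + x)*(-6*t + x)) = 48*t^2 - 14*t*x + x^2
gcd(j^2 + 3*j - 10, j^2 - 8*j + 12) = j - 2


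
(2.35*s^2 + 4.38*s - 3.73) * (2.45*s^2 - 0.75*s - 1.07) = 5.7575*s^4 + 8.9685*s^3 - 14.938*s^2 - 1.8891*s + 3.9911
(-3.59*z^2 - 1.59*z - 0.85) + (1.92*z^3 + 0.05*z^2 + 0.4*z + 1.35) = 1.92*z^3 - 3.54*z^2 - 1.19*z + 0.5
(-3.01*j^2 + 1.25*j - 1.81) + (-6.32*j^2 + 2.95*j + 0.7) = -9.33*j^2 + 4.2*j - 1.11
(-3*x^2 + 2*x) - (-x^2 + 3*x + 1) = -2*x^2 - x - 1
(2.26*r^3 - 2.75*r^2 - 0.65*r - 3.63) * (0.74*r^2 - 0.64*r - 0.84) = 1.6724*r^5 - 3.4814*r^4 - 0.6194*r^3 + 0.0398000000000002*r^2 + 2.8692*r + 3.0492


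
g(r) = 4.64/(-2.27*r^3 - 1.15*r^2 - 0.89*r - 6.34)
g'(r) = 4.64*(6.81*r^2 + 2.3*r + 0.89)/(-2.27*r^3 - 1.15*r^2 - 0.89*r - 6.34)^2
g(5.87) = -0.01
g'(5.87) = 0.00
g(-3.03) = 0.09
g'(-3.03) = 0.11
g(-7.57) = 0.01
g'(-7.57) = 0.00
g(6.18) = -0.01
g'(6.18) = 0.00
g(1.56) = -0.24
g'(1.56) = 0.27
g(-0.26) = -0.75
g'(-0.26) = 0.09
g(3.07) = -0.05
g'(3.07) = 0.05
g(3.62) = -0.04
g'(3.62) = 0.03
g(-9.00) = 0.00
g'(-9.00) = 0.00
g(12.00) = -0.00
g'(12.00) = 0.00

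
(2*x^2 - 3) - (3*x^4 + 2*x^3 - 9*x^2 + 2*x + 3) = -3*x^4 - 2*x^3 + 11*x^2 - 2*x - 6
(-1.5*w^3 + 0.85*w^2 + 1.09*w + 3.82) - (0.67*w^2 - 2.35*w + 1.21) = -1.5*w^3 + 0.18*w^2 + 3.44*w + 2.61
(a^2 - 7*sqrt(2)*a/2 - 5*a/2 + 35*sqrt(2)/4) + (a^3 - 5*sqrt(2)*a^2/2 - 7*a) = a^3 - 5*sqrt(2)*a^2/2 + a^2 - 19*a/2 - 7*sqrt(2)*a/2 + 35*sqrt(2)/4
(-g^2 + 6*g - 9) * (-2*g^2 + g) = 2*g^4 - 13*g^3 + 24*g^2 - 9*g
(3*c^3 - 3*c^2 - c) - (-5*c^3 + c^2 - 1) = 8*c^3 - 4*c^2 - c + 1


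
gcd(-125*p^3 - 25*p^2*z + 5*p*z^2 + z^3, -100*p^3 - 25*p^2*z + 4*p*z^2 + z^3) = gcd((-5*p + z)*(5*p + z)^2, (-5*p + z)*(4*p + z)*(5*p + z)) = -25*p^2 + z^2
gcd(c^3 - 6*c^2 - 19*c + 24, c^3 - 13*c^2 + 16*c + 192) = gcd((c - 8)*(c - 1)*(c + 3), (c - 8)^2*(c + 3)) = c^2 - 5*c - 24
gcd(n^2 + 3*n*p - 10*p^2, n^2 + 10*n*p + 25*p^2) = n + 5*p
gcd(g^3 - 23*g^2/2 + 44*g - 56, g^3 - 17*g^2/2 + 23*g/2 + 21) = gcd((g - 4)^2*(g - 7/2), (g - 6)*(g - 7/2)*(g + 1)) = g - 7/2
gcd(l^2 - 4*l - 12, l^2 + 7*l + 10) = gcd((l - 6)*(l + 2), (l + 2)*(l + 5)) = l + 2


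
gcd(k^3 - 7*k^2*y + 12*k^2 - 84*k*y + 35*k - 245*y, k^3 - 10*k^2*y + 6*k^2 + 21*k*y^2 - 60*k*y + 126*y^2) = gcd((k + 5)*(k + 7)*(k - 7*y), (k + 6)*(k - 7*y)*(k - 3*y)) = -k + 7*y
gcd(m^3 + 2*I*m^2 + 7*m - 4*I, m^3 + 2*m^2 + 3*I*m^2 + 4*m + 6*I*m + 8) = m^2 + 3*I*m + 4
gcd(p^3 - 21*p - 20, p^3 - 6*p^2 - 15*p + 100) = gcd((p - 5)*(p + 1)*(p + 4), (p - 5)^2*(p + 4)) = p^2 - p - 20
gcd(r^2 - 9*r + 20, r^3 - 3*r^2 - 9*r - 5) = r - 5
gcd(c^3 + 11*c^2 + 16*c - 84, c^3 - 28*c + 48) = c^2 + 4*c - 12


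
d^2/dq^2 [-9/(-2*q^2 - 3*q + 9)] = 18*(-4*q^2 - 6*q + (4*q + 3)^2 + 18)/(2*q^2 + 3*q - 9)^3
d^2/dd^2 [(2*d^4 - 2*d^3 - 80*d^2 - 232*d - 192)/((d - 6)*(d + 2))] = 4*(d^3 - 18*d^2 + 108*d - 360)/(d^3 - 18*d^2 + 108*d - 216)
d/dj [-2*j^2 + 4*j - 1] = 4 - 4*j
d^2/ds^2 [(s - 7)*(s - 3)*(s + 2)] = 6*s - 16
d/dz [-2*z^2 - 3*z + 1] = -4*z - 3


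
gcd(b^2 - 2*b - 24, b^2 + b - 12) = b + 4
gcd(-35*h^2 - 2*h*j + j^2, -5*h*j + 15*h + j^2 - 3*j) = 1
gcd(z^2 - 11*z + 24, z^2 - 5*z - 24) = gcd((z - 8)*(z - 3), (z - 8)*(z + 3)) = z - 8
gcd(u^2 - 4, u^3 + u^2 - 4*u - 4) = u^2 - 4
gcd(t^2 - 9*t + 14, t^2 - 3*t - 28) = t - 7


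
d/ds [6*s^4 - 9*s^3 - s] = 24*s^3 - 27*s^2 - 1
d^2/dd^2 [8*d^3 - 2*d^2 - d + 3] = 48*d - 4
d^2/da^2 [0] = 0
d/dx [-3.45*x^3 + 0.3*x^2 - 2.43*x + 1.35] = -10.35*x^2 + 0.6*x - 2.43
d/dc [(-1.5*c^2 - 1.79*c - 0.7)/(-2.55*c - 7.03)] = (3.825*c^2 + 21.09*c + 10.7987)/(6.5025*c^2 + 35.853*c + 49.4209)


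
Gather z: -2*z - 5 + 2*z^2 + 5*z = 2*z^2 + 3*z - 5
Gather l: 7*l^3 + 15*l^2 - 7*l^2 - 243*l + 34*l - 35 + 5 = 7*l^3 + 8*l^2 - 209*l - 30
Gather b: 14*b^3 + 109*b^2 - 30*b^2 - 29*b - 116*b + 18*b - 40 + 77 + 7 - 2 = 14*b^3 + 79*b^2 - 127*b + 42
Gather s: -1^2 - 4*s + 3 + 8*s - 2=4*s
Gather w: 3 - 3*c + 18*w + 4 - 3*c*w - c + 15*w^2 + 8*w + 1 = -4*c + 15*w^2 + w*(26 - 3*c) + 8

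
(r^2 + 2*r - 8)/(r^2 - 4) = (r + 4)/(r + 2)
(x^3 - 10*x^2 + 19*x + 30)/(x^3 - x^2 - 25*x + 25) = (x^2 - 5*x - 6)/(x^2 + 4*x - 5)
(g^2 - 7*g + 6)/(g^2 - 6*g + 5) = (g - 6)/(g - 5)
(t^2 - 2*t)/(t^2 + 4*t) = (t - 2)/(t + 4)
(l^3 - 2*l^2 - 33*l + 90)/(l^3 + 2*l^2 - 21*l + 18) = (l - 5)/(l - 1)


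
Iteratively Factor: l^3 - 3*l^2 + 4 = (l + 1)*(l^2 - 4*l + 4) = (l - 2)*(l + 1)*(l - 2)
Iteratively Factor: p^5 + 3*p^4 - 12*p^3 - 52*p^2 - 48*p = (p + 2)*(p^4 + p^3 - 14*p^2 - 24*p) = p*(p + 2)*(p^3 + p^2 - 14*p - 24) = p*(p + 2)^2*(p^2 - p - 12) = p*(p + 2)^2*(p + 3)*(p - 4)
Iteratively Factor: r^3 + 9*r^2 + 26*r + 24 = (r + 4)*(r^2 + 5*r + 6) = (r + 2)*(r + 4)*(r + 3)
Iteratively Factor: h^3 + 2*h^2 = (h)*(h^2 + 2*h) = h^2*(h + 2)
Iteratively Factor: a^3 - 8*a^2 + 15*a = (a - 5)*(a^2 - 3*a) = a*(a - 5)*(a - 3)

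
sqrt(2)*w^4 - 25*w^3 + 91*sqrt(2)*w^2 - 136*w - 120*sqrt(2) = (w - 6*sqrt(2))*(w - 5*sqrt(2))*(w - 2*sqrt(2))*(sqrt(2)*w + 1)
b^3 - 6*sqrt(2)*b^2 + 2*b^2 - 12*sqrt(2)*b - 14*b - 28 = (b + 2)*(b - 7*sqrt(2))*(b + sqrt(2))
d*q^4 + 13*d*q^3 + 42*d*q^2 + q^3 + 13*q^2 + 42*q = q*(q + 6)*(q + 7)*(d*q + 1)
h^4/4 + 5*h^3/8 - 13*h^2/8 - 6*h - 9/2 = (h/2 + 1)^2*(h - 3)*(h + 3/2)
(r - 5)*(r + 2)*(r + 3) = r^3 - 19*r - 30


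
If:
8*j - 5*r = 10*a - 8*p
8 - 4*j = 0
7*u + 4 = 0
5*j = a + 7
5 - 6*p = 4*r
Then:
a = 3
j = 2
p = 81/62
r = -22/31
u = -4/7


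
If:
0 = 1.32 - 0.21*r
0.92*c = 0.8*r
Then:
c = 5.47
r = 6.29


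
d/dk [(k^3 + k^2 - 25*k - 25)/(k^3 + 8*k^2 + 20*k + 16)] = (7*k^3 + 76*k^2 + 191*k + 50)/(k^5 + 14*k^4 + 76*k^3 + 200*k^2 + 256*k + 128)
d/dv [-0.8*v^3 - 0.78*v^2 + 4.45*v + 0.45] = -2.4*v^2 - 1.56*v + 4.45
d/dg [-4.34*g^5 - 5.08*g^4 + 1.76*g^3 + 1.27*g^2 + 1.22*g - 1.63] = -21.7*g^4 - 20.32*g^3 + 5.28*g^2 + 2.54*g + 1.22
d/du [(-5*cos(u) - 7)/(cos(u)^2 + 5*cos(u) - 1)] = (5*sin(u)^2 - 14*cos(u) - 45)*sin(u)/(-sin(u)^2 + 5*cos(u))^2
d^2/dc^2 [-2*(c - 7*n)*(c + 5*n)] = -4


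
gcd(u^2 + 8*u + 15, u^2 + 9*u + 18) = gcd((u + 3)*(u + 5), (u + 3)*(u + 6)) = u + 3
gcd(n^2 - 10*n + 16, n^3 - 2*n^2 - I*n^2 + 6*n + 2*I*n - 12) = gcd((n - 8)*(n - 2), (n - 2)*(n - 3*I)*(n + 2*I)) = n - 2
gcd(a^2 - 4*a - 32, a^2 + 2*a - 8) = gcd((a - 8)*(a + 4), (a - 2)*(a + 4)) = a + 4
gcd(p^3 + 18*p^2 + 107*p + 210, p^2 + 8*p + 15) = p + 5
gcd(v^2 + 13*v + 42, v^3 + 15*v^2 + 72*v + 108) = v + 6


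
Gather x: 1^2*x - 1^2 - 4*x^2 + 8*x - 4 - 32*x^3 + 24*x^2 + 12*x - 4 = -32*x^3 + 20*x^2 + 21*x - 9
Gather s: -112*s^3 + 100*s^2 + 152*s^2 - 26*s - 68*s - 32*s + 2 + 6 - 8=-112*s^3 + 252*s^2 - 126*s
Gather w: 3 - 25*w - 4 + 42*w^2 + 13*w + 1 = 42*w^2 - 12*w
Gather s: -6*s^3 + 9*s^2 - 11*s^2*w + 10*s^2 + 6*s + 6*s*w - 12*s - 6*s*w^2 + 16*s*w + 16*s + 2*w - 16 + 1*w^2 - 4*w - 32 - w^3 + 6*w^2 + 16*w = -6*s^3 + s^2*(19 - 11*w) + s*(-6*w^2 + 22*w + 10) - w^3 + 7*w^2 + 14*w - 48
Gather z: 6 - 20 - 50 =-64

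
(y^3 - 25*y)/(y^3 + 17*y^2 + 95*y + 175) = y*(y - 5)/(y^2 + 12*y + 35)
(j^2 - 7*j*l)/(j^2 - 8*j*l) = (j - 7*l)/(j - 8*l)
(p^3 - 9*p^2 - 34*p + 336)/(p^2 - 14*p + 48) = (p^2 - p - 42)/(p - 6)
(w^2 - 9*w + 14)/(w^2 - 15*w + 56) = (w - 2)/(w - 8)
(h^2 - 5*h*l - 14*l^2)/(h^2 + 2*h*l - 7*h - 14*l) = (h - 7*l)/(h - 7)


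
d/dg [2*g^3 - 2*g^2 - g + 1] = 6*g^2 - 4*g - 1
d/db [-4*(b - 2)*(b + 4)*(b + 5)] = -12*b^2 - 56*b - 8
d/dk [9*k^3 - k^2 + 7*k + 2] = 27*k^2 - 2*k + 7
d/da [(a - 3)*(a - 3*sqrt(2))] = 2*a - 3*sqrt(2) - 3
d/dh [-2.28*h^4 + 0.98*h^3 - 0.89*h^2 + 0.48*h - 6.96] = -9.12*h^3 + 2.94*h^2 - 1.78*h + 0.48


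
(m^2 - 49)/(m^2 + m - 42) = (m - 7)/(m - 6)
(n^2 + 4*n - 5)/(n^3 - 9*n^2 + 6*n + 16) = (n^2 + 4*n - 5)/(n^3 - 9*n^2 + 6*n + 16)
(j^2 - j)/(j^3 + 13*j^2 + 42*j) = (j - 1)/(j^2 + 13*j + 42)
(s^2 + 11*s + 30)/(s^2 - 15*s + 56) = (s^2 + 11*s + 30)/(s^2 - 15*s + 56)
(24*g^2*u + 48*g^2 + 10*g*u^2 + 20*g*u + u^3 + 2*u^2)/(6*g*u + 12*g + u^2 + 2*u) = 4*g + u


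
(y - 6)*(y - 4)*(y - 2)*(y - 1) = y^4 - 13*y^3 + 56*y^2 - 92*y + 48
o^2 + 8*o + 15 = (o + 3)*(o + 5)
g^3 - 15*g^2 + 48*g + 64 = (g - 8)^2*(g + 1)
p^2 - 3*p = p*(p - 3)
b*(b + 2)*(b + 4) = b^3 + 6*b^2 + 8*b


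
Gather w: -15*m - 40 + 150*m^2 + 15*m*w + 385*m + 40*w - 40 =150*m^2 + 370*m + w*(15*m + 40) - 80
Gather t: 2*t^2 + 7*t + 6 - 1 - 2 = 2*t^2 + 7*t + 3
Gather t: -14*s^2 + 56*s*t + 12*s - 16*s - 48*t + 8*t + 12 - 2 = -14*s^2 - 4*s + t*(56*s - 40) + 10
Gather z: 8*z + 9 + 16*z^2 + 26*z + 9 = 16*z^2 + 34*z + 18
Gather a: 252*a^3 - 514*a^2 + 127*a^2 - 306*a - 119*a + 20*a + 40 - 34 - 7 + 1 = 252*a^3 - 387*a^2 - 405*a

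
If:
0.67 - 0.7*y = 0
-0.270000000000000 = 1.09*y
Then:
No Solution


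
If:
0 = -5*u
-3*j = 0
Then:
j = 0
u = 0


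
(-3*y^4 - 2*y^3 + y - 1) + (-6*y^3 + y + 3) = -3*y^4 - 8*y^3 + 2*y + 2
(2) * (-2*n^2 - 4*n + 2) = -4*n^2 - 8*n + 4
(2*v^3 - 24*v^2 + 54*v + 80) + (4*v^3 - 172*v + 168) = 6*v^3 - 24*v^2 - 118*v + 248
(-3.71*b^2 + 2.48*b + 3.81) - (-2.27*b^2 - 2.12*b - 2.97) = -1.44*b^2 + 4.6*b + 6.78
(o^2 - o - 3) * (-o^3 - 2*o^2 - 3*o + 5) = -o^5 - o^4 + 2*o^3 + 14*o^2 + 4*o - 15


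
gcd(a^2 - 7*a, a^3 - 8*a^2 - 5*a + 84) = a - 7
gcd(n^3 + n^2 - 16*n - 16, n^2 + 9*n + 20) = n + 4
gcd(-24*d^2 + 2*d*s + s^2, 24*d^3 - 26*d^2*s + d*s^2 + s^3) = -24*d^2 + 2*d*s + s^2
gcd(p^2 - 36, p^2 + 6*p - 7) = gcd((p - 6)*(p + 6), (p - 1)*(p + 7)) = 1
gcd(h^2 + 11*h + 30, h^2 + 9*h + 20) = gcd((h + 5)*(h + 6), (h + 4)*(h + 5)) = h + 5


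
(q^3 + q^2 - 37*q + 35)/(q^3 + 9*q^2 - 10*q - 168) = (q^2 - 6*q + 5)/(q^2 + 2*q - 24)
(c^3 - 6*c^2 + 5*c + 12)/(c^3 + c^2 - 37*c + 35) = (c^3 - 6*c^2 + 5*c + 12)/(c^3 + c^2 - 37*c + 35)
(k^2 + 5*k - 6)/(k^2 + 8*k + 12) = (k - 1)/(k + 2)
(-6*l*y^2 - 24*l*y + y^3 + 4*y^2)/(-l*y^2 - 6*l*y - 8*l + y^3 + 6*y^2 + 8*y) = y*(-6*l + y)/(-l*y - 2*l + y^2 + 2*y)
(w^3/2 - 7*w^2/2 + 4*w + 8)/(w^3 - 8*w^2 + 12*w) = (w^3 - 7*w^2 + 8*w + 16)/(2*w*(w^2 - 8*w + 12))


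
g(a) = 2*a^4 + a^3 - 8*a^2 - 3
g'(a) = 8*a^3 + 3*a^2 - 16*a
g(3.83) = 366.18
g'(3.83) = 432.18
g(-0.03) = -3.01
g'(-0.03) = 0.48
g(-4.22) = 413.66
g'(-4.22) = -480.27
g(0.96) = -7.79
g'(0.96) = -5.52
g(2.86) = 88.77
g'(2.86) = 165.93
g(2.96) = 106.37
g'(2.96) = 186.40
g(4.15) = 523.92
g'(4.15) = 557.05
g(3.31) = 185.69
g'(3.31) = 270.03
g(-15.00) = 96072.00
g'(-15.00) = -26085.00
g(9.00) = 13200.00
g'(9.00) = 5931.00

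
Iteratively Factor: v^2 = (v)*(v)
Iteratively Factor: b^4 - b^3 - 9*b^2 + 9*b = (b)*(b^3 - b^2 - 9*b + 9) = b*(b + 3)*(b^2 - 4*b + 3) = b*(b - 3)*(b + 3)*(b - 1)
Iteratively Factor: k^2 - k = (k - 1)*(k)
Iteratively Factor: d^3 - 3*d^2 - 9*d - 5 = (d - 5)*(d^2 + 2*d + 1) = (d - 5)*(d + 1)*(d + 1)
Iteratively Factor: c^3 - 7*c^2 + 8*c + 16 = (c - 4)*(c^2 - 3*c - 4) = (c - 4)^2*(c + 1)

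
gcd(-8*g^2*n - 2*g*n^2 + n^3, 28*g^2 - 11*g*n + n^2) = 4*g - n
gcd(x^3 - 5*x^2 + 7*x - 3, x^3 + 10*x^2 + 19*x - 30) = x - 1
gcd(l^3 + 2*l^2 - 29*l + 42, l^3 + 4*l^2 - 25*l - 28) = l + 7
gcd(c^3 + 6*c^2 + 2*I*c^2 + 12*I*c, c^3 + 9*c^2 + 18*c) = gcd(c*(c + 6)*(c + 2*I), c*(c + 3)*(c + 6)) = c^2 + 6*c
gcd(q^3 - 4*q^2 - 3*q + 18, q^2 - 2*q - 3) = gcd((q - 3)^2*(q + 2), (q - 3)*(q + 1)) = q - 3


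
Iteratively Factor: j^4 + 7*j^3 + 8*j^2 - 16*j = (j + 4)*(j^3 + 3*j^2 - 4*j) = j*(j + 4)*(j^2 + 3*j - 4) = j*(j + 4)^2*(j - 1)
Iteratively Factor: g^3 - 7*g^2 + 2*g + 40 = (g - 5)*(g^2 - 2*g - 8) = (g - 5)*(g + 2)*(g - 4)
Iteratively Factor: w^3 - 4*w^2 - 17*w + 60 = (w + 4)*(w^2 - 8*w + 15) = (w - 3)*(w + 4)*(w - 5)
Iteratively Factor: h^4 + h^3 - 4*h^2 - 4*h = (h - 2)*(h^3 + 3*h^2 + 2*h) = (h - 2)*(h + 1)*(h^2 + 2*h) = (h - 2)*(h + 1)*(h + 2)*(h)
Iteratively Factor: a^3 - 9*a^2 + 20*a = (a - 4)*(a^2 - 5*a) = (a - 5)*(a - 4)*(a)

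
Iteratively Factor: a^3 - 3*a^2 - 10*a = (a - 5)*(a^2 + 2*a) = a*(a - 5)*(a + 2)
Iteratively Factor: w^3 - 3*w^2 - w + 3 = (w + 1)*(w^2 - 4*w + 3) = (w - 3)*(w + 1)*(w - 1)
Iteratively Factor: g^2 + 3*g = (g)*(g + 3)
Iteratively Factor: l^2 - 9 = (l - 3)*(l + 3)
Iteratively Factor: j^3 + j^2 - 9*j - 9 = (j - 3)*(j^2 + 4*j + 3) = (j - 3)*(j + 3)*(j + 1)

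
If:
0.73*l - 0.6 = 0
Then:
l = 0.82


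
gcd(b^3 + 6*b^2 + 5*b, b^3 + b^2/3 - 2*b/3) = b^2 + b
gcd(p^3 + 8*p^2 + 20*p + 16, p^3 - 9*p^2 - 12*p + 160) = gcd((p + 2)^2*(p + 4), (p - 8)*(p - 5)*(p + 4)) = p + 4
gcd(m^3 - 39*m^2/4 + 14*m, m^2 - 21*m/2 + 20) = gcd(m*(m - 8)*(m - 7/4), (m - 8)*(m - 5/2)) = m - 8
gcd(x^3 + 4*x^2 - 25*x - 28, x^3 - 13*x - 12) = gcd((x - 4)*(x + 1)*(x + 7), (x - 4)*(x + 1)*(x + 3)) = x^2 - 3*x - 4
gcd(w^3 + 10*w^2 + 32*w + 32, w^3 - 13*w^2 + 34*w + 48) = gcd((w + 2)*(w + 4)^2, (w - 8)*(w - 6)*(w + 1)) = 1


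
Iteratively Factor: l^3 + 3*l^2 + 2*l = (l)*(l^2 + 3*l + 2) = l*(l + 2)*(l + 1)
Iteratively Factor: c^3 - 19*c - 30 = (c - 5)*(c^2 + 5*c + 6) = (c - 5)*(c + 2)*(c + 3)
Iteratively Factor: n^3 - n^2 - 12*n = (n - 4)*(n^2 + 3*n) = n*(n - 4)*(n + 3)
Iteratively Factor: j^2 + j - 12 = (j - 3)*(j + 4)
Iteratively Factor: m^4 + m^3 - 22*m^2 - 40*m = (m)*(m^3 + m^2 - 22*m - 40) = m*(m + 2)*(m^2 - m - 20) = m*(m + 2)*(m + 4)*(m - 5)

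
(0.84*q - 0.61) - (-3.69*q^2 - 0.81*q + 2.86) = 3.69*q^2 + 1.65*q - 3.47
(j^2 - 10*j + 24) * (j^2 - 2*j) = j^4 - 12*j^3 + 44*j^2 - 48*j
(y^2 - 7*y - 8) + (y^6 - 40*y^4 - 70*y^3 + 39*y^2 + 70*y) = y^6 - 40*y^4 - 70*y^3 + 40*y^2 + 63*y - 8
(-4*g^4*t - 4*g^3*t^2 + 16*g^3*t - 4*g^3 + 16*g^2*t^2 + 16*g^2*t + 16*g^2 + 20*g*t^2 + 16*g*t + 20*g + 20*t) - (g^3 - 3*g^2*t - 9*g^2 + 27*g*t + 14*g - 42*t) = -4*g^4*t - 4*g^3*t^2 + 16*g^3*t - 5*g^3 + 16*g^2*t^2 + 19*g^2*t + 25*g^2 + 20*g*t^2 - 11*g*t + 6*g + 62*t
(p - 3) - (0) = p - 3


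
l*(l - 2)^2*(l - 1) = l^4 - 5*l^3 + 8*l^2 - 4*l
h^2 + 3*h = h*(h + 3)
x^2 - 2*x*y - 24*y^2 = (x - 6*y)*(x + 4*y)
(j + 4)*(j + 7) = j^2 + 11*j + 28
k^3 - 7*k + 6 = (k - 2)*(k - 1)*(k + 3)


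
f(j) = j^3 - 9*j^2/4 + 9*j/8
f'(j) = 3*j^2 - 9*j/2 + 9/8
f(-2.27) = -25.84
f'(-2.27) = 26.80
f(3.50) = 19.25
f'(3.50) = 22.12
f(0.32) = 0.16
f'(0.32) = -0.01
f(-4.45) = -137.68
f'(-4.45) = 80.56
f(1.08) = -0.15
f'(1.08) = -0.24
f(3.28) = 14.77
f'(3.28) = 18.64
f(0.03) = 0.03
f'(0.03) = 0.99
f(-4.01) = -105.17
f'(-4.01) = 67.41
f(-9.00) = -921.38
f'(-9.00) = 284.62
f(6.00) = 141.75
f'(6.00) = 82.12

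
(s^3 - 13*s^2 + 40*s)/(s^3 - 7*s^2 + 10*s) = (s - 8)/(s - 2)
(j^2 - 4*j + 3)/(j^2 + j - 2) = (j - 3)/(j + 2)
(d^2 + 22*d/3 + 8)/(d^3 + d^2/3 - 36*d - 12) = (3*d + 4)/(3*d^2 - 17*d - 6)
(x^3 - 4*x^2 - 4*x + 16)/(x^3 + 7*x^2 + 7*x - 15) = (x^3 - 4*x^2 - 4*x + 16)/(x^3 + 7*x^2 + 7*x - 15)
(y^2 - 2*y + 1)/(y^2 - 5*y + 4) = (y - 1)/(y - 4)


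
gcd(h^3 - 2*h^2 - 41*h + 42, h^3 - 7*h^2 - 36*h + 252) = h^2 - h - 42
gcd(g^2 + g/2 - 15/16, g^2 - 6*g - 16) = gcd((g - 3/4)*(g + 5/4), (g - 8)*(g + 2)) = 1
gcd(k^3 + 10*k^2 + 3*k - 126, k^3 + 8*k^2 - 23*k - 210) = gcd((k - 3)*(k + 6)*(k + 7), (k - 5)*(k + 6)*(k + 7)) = k^2 + 13*k + 42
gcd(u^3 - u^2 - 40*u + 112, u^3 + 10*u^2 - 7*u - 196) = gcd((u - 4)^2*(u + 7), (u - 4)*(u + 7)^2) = u^2 + 3*u - 28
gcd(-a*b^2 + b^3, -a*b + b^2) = a*b - b^2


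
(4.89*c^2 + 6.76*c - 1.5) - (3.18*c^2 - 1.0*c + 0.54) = 1.71*c^2 + 7.76*c - 2.04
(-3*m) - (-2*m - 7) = 7 - m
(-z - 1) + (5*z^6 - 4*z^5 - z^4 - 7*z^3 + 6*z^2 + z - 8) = 5*z^6 - 4*z^5 - z^4 - 7*z^3 + 6*z^2 - 9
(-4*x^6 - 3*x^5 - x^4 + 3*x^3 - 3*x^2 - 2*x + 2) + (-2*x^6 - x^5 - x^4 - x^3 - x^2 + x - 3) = -6*x^6 - 4*x^5 - 2*x^4 + 2*x^3 - 4*x^2 - x - 1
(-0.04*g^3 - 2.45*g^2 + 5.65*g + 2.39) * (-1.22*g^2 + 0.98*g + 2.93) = 0.0488*g^5 + 2.9498*g^4 - 9.4112*g^3 - 4.5573*g^2 + 18.8967*g + 7.0027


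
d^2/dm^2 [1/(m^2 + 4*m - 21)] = 2*(-m^2 - 4*m + 4*(m + 2)^2 + 21)/(m^2 + 4*m - 21)^3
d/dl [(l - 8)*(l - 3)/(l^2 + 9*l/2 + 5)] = 2*(31*l^2 - 76*l - 326)/(4*l^4 + 36*l^3 + 121*l^2 + 180*l + 100)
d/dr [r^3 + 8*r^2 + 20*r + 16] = 3*r^2 + 16*r + 20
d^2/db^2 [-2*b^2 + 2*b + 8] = -4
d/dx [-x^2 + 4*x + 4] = 4 - 2*x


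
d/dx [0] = 0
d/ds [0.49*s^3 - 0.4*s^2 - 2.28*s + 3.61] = 1.47*s^2 - 0.8*s - 2.28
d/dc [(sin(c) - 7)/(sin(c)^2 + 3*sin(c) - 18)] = (14*sin(c) + cos(c)^2 + 2)*cos(c)/(sin(c)^2 + 3*sin(c) - 18)^2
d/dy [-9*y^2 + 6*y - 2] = 6 - 18*y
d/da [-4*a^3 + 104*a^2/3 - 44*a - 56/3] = -12*a^2 + 208*a/3 - 44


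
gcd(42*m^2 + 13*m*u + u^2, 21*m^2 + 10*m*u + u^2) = 7*m + u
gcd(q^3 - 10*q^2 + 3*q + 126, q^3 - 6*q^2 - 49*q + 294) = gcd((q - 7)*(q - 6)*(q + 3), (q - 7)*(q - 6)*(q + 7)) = q^2 - 13*q + 42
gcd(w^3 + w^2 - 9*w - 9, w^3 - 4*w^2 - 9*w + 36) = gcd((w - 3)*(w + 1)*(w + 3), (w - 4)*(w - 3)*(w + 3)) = w^2 - 9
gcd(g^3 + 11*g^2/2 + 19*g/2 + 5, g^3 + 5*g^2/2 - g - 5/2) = g^2 + 7*g/2 + 5/2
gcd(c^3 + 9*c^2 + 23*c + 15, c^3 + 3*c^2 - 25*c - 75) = c^2 + 8*c + 15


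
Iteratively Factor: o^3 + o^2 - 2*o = (o + 2)*(o^2 - o) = (o - 1)*(o + 2)*(o)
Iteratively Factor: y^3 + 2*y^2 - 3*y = (y + 3)*(y^2 - y) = (y - 1)*(y + 3)*(y)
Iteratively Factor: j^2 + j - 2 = (j - 1)*(j + 2)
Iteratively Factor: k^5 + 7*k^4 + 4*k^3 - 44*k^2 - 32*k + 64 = (k + 2)*(k^4 + 5*k^3 - 6*k^2 - 32*k + 32) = (k - 2)*(k + 2)*(k^3 + 7*k^2 + 8*k - 16) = (k - 2)*(k - 1)*(k + 2)*(k^2 + 8*k + 16) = (k - 2)*(k - 1)*(k + 2)*(k + 4)*(k + 4)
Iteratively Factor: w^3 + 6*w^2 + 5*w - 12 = (w + 4)*(w^2 + 2*w - 3) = (w + 3)*(w + 4)*(w - 1)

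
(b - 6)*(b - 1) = b^2 - 7*b + 6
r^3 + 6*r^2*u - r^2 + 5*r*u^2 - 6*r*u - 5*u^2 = (r - 1)*(r + u)*(r + 5*u)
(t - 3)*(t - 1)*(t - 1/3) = t^3 - 13*t^2/3 + 13*t/3 - 1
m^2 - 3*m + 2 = (m - 2)*(m - 1)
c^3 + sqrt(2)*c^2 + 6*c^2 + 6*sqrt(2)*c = c*(c + 6)*(c + sqrt(2))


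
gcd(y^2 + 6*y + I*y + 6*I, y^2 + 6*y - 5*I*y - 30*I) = y + 6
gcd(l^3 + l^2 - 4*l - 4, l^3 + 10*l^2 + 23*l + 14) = l^2 + 3*l + 2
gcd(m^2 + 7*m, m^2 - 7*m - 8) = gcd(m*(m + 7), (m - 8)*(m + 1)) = 1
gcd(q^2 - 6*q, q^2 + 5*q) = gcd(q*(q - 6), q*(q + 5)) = q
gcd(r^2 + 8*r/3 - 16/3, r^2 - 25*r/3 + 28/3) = r - 4/3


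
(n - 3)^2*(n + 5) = n^3 - n^2 - 21*n + 45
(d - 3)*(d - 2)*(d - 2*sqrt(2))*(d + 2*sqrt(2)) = d^4 - 5*d^3 - 2*d^2 + 40*d - 48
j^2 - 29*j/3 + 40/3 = (j - 8)*(j - 5/3)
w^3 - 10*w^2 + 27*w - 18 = (w - 6)*(w - 3)*(w - 1)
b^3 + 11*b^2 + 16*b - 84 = (b - 2)*(b + 6)*(b + 7)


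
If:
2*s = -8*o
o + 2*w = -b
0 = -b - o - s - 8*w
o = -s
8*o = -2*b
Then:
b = 0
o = 0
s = 0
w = 0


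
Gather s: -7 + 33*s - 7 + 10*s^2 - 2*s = 10*s^2 + 31*s - 14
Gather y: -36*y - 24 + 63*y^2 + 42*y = 63*y^2 + 6*y - 24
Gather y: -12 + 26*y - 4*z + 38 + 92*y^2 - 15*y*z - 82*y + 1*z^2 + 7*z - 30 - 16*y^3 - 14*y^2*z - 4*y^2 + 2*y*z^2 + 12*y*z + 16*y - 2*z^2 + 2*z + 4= -16*y^3 + y^2*(88 - 14*z) + y*(2*z^2 - 3*z - 40) - z^2 + 5*z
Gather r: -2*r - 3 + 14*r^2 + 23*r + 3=14*r^2 + 21*r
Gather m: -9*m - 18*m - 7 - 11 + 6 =-27*m - 12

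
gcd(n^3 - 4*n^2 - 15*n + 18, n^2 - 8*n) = 1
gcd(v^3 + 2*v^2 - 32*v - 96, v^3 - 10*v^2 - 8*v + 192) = v^2 - 2*v - 24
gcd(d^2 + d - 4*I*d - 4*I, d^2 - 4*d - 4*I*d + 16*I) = d - 4*I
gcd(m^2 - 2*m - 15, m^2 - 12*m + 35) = m - 5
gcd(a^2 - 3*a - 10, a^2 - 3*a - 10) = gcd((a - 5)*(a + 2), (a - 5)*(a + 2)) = a^2 - 3*a - 10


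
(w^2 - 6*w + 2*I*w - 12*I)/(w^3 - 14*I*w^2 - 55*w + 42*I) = (w^2 + 2*w*(-3 + I) - 12*I)/(w^3 - 14*I*w^2 - 55*w + 42*I)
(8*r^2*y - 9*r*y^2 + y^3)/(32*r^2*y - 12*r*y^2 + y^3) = (-r + y)/(-4*r + y)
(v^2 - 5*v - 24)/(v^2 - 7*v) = (v^2 - 5*v - 24)/(v*(v - 7))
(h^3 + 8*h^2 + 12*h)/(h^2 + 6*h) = h + 2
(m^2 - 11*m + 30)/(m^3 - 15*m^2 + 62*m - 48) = (m - 5)/(m^2 - 9*m + 8)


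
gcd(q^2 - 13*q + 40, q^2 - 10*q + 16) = q - 8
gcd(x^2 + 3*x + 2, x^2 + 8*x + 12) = x + 2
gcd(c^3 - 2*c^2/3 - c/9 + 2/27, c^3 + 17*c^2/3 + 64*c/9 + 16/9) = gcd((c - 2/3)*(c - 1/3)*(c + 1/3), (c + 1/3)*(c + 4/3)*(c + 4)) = c + 1/3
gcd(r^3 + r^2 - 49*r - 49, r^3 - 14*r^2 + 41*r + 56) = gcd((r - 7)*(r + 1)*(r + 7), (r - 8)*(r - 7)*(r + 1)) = r^2 - 6*r - 7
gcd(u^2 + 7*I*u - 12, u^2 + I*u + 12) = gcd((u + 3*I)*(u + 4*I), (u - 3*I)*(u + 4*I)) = u + 4*I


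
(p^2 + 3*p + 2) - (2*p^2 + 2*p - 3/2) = -p^2 + p + 7/2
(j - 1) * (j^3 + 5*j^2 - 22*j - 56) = j^4 + 4*j^3 - 27*j^2 - 34*j + 56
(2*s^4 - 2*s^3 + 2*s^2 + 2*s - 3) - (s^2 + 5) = 2*s^4 - 2*s^3 + s^2 + 2*s - 8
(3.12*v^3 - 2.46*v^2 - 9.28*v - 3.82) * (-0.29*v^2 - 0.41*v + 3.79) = -0.9048*v^5 - 0.5658*v^4 + 15.5246*v^3 - 4.4108*v^2 - 33.605*v - 14.4778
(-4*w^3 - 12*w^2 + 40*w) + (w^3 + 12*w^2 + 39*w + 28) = -3*w^3 + 79*w + 28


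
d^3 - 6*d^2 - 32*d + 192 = (d - 6)*(d - 4*sqrt(2))*(d + 4*sqrt(2))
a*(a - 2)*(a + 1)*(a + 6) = a^4 + 5*a^3 - 8*a^2 - 12*a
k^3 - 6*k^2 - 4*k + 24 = (k - 6)*(k - 2)*(k + 2)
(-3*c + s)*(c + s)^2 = -3*c^3 - 5*c^2*s - c*s^2 + s^3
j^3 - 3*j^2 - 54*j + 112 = (j - 8)*(j - 2)*(j + 7)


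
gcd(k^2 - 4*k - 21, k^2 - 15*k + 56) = k - 7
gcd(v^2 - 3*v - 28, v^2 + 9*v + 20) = v + 4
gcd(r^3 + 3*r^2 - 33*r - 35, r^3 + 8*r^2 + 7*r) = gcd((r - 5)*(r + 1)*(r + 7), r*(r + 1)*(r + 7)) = r^2 + 8*r + 7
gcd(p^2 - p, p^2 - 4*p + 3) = p - 1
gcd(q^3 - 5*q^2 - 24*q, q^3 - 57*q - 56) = q - 8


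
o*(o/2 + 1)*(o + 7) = o^3/2 + 9*o^2/2 + 7*o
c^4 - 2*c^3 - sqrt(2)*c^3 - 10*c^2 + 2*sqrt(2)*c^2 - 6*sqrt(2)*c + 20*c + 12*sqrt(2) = (c - 2)*(c - 3*sqrt(2))*(c + sqrt(2))^2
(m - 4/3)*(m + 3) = m^2 + 5*m/3 - 4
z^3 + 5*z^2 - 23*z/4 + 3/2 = (z - 1/2)^2*(z + 6)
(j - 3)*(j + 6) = j^2 + 3*j - 18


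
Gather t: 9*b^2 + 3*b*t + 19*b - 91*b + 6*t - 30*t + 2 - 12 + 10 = 9*b^2 - 72*b + t*(3*b - 24)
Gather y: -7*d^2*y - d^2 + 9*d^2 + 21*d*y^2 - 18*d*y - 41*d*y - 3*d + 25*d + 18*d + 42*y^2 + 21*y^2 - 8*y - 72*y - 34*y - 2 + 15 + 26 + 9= 8*d^2 + 40*d + y^2*(21*d + 63) + y*(-7*d^2 - 59*d - 114) + 48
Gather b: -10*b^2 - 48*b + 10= -10*b^2 - 48*b + 10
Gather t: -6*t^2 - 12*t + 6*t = -6*t^2 - 6*t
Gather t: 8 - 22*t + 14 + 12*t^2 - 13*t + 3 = 12*t^2 - 35*t + 25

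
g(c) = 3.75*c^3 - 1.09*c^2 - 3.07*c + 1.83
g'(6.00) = 388.85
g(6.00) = 754.17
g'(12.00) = 1590.77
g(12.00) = 6288.03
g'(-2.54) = 75.05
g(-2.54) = -58.86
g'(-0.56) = 1.68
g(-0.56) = 2.55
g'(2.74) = 75.42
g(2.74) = 62.38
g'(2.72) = 74.23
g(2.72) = 60.88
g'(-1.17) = 14.88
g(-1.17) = -2.08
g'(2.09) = 41.51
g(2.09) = 24.89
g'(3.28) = 110.81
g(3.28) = 112.36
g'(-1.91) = 42.13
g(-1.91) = -22.41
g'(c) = 11.25*c^2 - 2.18*c - 3.07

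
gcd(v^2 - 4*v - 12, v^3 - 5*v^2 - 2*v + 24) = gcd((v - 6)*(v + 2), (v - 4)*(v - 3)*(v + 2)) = v + 2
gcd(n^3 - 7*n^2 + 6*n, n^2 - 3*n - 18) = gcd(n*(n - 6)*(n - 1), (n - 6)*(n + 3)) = n - 6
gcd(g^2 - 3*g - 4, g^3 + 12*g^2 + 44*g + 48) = 1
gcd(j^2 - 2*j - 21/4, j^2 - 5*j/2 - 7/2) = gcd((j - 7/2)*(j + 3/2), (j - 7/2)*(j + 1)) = j - 7/2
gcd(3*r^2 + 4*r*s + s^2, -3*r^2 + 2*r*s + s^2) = 3*r + s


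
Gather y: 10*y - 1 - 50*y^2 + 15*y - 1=-50*y^2 + 25*y - 2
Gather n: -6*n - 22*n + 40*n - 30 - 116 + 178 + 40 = 12*n + 72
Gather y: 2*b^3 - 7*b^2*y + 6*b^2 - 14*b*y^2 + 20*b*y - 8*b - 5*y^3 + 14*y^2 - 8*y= 2*b^3 + 6*b^2 - 8*b - 5*y^3 + y^2*(14 - 14*b) + y*(-7*b^2 + 20*b - 8)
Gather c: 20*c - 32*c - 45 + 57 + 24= 36 - 12*c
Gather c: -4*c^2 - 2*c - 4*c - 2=-4*c^2 - 6*c - 2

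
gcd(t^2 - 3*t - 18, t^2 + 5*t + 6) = t + 3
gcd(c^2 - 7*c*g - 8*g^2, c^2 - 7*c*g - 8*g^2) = c^2 - 7*c*g - 8*g^2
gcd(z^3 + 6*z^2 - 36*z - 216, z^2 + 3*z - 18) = z + 6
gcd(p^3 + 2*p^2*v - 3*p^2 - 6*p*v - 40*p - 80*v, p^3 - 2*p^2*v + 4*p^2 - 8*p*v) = 1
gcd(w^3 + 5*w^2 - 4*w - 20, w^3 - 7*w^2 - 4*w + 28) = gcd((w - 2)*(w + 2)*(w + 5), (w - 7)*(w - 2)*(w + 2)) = w^2 - 4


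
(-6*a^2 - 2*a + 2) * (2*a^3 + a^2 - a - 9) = -12*a^5 - 10*a^4 + 8*a^3 + 58*a^2 + 16*a - 18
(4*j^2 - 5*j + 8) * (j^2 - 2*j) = 4*j^4 - 13*j^3 + 18*j^2 - 16*j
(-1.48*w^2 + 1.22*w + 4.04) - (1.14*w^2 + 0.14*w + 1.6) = -2.62*w^2 + 1.08*w + 2.44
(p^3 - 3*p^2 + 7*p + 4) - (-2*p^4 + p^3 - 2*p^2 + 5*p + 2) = 2*p^4 - p^2 + 2*p + 2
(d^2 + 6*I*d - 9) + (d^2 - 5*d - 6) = 2*d^2 - 5*d + 6*I*d - 15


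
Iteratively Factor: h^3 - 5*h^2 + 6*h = (h)*(h^2 - 5*h + 6) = h*(h - 3)*(h - 2)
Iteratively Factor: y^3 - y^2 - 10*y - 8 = (y + 2)*(y^2 - 3*y - 4) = (y - 4)*(y + 2)*(y + 1)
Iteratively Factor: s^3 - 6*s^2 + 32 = (s - 4)*(s^2 - 2*s - 8) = (s - 4)^2*(s + 2)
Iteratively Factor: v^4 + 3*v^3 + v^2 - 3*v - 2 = (v + 1)*(v^3 + 2*v^2 - v - 2) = (v + 1)*(v + 2)*(v^2 - 1) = (v - 1)*(v + 1)*(v + 2)*(v + 1)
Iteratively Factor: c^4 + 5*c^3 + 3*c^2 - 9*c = (c)*(c^3 + 5*c^2 + 3*c - 9) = c*(c + 3)*(c^2 + 2*c - 3) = c*(c - 1)*(c + 3)*(c + 3)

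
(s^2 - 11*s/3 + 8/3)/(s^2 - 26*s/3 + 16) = (s - 1)/(s - 6)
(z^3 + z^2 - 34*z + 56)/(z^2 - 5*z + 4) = (z^2 + 5*z - 14)/(z - 1)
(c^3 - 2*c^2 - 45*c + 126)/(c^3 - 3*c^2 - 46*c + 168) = (c - 3)/(c - 4)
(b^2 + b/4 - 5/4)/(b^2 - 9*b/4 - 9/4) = (-4*b^2 - b + 5)/(-4*b^2 + 9*b + 9)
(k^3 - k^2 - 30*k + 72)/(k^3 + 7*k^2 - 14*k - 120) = (k - 3)/(k + 5)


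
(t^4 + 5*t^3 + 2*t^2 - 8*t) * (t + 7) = t^5 + 12*t^4 + 37*t^3 + 6*t^2 - 56*t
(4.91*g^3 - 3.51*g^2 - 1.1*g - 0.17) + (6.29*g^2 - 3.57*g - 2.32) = 4.91*g^3 + 2.78*g^2 - 4.67*g - 2.49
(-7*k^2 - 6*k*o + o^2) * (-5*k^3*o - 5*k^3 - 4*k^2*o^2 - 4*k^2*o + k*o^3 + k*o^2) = 35*k^5*o + 35*k^5 + 58*k^4*o^2 + 58*k^4*o + 12*k^3*o^3 + 12*k^3*o^2 - 10*k^2*o^4 - 10*k^2*o^3 + k*o^5 + k*o^4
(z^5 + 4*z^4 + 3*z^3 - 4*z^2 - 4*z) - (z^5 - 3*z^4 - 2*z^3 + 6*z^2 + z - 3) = 7*z^4 + 5*z^3 - 10*z^2 - 5*z + 3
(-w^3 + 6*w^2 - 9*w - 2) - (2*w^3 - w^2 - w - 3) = -3*w^3 + 7*w^2 - 8*w + 1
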